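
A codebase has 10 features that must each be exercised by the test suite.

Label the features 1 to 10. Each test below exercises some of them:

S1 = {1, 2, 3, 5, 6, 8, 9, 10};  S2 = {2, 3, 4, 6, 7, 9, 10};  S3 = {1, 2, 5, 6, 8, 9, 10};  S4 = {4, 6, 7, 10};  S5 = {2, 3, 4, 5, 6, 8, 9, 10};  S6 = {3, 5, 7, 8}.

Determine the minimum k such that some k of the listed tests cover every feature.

S1 and S4 together: S1 ∪ S4 = {1, 2, 3, 4, 5, 6, 7, 8, 9, 10} — every feature is covered.
No single test has all 10 features (the largest, S1, has 8), so 2 is optimal.

2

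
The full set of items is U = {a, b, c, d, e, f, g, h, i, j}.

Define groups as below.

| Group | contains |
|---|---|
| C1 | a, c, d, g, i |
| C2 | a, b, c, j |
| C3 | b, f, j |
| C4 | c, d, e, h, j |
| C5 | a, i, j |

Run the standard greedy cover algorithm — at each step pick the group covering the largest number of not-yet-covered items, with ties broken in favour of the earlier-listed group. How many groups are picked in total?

Greedy: pick C1 (covers 5 new) → pick C3 (covers 3 new) → pick C4 (covers 2 new). Total picks: 3.

3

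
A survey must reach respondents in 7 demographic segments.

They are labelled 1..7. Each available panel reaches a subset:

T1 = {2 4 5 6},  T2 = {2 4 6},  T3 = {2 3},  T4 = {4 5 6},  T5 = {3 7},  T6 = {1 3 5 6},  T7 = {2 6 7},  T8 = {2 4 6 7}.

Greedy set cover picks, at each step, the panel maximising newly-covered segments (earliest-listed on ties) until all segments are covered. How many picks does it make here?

3

Greedy: pick T1 (covers 4 new) → pick T5 (covers 2 new) → pick T6 (covers 1 new). Total picks: 3.
(The true minimum cover uses only 2 panels, so greedy is not optimal here.)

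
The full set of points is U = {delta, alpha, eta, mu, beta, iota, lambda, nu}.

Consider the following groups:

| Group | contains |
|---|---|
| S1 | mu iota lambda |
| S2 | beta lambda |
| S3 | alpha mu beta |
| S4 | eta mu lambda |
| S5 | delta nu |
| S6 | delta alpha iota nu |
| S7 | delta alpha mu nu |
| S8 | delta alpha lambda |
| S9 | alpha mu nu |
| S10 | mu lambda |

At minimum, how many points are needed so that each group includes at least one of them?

The 3 points {delta, mu, lambda} hit every group.
No choice of 2 points meets every group, so 3 is the minimum.

3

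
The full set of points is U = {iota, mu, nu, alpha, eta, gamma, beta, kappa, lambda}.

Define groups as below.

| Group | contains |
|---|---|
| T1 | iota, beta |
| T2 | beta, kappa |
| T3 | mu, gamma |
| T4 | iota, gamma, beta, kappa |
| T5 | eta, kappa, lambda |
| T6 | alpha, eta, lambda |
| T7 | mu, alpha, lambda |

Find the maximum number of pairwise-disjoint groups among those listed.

3

T1, T3, T5 are pairwise disjoint (T1={iota,beta}; T3={mu,gamma}; T5={eta,kappa,lambda}).
Every remaining group overlaps one of these, and no 4 of the listed groups are pairwise disjoint, so 3 is the maximum.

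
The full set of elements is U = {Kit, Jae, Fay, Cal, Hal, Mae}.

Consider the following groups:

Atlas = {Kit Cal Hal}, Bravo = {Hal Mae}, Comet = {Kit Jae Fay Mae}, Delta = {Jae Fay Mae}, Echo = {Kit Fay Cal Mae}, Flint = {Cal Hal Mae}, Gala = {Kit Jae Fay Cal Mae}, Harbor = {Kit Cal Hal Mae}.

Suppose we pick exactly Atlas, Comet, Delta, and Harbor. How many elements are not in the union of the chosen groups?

0

Union of Atlas, Comet, Delta, Harbor = {Kit, Jae, Fay, Cal, Hal, Mae} — that's every element, so 0 are uncovered.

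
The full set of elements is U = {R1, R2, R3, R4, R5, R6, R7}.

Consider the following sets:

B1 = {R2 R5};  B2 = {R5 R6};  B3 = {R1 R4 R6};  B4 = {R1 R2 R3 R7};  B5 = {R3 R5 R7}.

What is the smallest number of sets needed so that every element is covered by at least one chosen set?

B2, B3, and B4 cover everything between them: the union {R1, R2, R3, R4, R5, R6, R7} is all of U.
Only B3 contains R4, so B3 is forced; the remaining 4 elements need at least 2 more sets (each remaining set adds at most 3) — so at least 3 sets are needed, and 3 is optimal.

3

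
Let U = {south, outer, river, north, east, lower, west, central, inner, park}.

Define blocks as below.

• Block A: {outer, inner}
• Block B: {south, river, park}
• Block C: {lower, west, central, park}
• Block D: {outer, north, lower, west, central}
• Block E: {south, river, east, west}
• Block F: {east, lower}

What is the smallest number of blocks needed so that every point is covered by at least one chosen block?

Take {A, B, D, E}. Their union is {south, outer, river, north, east, lower, west, central, inner, park}, which is all 10 points.
No 3 of the 6 blocks cover everything (all 20 combinations miss at least one point), so 4 is optimal.

4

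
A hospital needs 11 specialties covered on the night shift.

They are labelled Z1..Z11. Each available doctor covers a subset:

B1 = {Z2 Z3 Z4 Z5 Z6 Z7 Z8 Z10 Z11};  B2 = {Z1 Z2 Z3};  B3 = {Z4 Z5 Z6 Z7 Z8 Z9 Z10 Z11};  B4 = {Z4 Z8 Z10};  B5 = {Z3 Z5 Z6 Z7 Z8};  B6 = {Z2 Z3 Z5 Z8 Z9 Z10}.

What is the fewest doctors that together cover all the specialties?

2

B2 and B3 together: B2 ∪ B3 = {Z1, Z2, Z3, Z4, Z5, Z6, Z7, Z8, Z9, Z10, Z11} — every specialty is covered.
No single doctor has all 11 specialties (the largest, B1, has 9), so 2 is optimal.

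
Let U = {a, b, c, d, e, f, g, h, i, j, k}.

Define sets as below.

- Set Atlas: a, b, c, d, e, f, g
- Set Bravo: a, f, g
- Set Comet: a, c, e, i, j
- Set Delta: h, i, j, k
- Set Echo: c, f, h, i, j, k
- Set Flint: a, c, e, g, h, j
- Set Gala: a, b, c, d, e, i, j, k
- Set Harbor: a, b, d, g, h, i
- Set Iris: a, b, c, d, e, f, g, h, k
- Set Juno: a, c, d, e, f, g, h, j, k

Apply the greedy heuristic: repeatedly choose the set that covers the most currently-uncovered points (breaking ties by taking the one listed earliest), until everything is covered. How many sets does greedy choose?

2

Greedy: pick Iris (covers 9 new) → pick Comet (covers 2 new). Total picks: 2.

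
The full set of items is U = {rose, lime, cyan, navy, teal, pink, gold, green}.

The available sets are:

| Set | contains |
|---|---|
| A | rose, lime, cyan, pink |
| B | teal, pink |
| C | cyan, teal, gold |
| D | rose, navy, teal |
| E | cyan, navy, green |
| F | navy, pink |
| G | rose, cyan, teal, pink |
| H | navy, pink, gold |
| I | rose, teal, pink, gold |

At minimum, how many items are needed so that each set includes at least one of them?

Take T = {rose, cyan, pink}. Each listed set contains at least one of these, so T is a hitting set of size 3.
No choice of 2 items meets every set, so 3 is the minimum.

3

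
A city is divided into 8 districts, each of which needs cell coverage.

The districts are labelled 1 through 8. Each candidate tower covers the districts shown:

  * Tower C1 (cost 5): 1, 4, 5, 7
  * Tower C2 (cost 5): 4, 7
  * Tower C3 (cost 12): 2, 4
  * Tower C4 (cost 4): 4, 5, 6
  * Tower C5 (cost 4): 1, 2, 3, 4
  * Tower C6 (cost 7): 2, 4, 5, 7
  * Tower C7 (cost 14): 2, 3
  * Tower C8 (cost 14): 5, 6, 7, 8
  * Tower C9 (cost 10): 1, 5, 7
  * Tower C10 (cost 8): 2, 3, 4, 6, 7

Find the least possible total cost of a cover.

18

C5, C8 together cover every district (C5 ∪ C8 = {1, 2, 3, 4, 5, 6, 7, 8}); total cost 4 + 14 = 18.
The greedy pick C5, C4, C1, C8 costs 27; no covering selection beats 18.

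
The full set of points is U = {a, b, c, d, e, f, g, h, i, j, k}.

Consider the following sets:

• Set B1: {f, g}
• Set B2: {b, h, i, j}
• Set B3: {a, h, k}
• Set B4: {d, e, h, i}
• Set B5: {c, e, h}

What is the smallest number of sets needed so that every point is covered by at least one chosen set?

B1, B2, B3, B4, and B5 cover everything between them: the union {a, b, c, d, e, f, g, h, i, j, k} is all of U.
Only B2 contains b, so B2 is forced; the remaining 7 points need at least 4 more sets (each remaining set adds at most 2) — so at least 5 sets are needed, and 5 is optimal.

5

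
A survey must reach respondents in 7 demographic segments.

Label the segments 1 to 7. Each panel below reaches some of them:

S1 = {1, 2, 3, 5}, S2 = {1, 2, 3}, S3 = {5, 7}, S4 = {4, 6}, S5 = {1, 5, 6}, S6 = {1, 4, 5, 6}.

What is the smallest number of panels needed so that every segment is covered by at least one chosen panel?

Take {S2, S3, S4}. Their union is {1, 2, 3, 4, 5, 6, 7}, which is all 7 segments.
Only S3 contains 7, so S3 is forced; the remaining 5 segments need at least 2 more panels (each remaining panel adds at most 3) — so at least 3 panels are needed, and 3 is optimal.

3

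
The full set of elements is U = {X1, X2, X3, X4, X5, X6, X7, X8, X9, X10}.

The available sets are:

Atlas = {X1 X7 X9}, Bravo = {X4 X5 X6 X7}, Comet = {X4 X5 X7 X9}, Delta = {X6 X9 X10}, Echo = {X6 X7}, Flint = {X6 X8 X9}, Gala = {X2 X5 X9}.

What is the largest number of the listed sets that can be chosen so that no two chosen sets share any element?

2

Echo, Gala are pairwise disjoint (Echo={X6,X7}; Gala={X2,X5,X9}).
Every remaining set overlaps one of these, and no 3 of the listed sets are pairwise disjoint, so 2 is the maximum.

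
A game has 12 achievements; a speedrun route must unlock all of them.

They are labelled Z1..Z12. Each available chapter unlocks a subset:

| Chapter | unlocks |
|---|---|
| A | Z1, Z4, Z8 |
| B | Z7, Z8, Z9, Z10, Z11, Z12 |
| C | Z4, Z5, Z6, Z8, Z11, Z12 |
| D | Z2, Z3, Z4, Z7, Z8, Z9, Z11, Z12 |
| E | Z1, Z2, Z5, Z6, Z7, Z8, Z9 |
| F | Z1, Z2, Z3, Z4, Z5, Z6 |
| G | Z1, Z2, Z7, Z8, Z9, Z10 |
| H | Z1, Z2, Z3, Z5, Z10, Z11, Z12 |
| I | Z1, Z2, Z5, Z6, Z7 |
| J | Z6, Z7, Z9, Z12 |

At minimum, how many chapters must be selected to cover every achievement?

2

B and F together: B ∪ F = {Z1, Z2, Z3, Z4, Z5, Z6, Z7, Z8, Z9, Z10, Z11, Z12} — every achievement is covered.
No single chapter has all 12 achievements (the largest, D, has 8), so 2 is optimal.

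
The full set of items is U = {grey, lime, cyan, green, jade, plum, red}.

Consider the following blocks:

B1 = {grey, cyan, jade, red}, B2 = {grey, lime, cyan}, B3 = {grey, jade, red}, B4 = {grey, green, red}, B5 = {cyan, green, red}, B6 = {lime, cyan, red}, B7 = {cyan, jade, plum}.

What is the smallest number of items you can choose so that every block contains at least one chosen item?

Take H = {cyan, red}. Each listed block contains at least one of these, so H is a hitting set of size 2.
The blocks B4, B7 are pairwise disjoint, so any hitting set needs a separate item for each — at least 2. Hence 2 is optimal.

2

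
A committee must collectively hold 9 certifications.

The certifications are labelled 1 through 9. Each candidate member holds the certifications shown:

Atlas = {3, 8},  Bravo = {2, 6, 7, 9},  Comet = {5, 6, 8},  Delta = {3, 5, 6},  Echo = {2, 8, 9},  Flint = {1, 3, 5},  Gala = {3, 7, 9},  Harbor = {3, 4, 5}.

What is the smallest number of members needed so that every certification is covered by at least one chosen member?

Take {Bravo, Echo, Flint, Harbor}. Their union is {1, 2, 3, 4, 5, 6, 7, 8, 9}, which is all 9 certifications.
No 3 of the 8 members cover everything (all 56 combinations miss at least one certification), so 4 is optimal.

4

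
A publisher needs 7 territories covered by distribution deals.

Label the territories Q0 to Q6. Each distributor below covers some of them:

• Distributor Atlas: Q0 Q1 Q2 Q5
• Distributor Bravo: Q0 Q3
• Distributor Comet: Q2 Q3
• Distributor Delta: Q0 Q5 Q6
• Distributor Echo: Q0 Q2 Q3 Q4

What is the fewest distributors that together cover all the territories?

3

Atlas and Delta and Echo together: Atlas ∪ Delta ∪ Echo = {Q0, Q1, Q2, Q3, Q4, Q5, Q6} — every territory is covered.
Only Atlas contains Q1, so Atlas is forced; the remaining 3 territories need at least 2 more distributors (each remaining distributor adds at most 2) — so at least 3 distributors are needed, and 3 is optimal.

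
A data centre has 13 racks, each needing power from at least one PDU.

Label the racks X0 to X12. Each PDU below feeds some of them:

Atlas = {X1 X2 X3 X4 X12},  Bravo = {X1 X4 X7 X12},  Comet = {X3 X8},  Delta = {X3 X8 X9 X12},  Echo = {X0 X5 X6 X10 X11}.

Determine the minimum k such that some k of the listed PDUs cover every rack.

Atlas and Bravo and Delta and Echo together: Atlas ∪ Bravo ∪ Delta ∪ Echo = {X0, X1, X2, X3, X4, X5, X6, X7, X8, X9, X10, X11, X12} — every rack is covered.
No 3 of the 5 PDUs cover everything (all 10 combinations miss at least one rack), so 4 is optimal.

4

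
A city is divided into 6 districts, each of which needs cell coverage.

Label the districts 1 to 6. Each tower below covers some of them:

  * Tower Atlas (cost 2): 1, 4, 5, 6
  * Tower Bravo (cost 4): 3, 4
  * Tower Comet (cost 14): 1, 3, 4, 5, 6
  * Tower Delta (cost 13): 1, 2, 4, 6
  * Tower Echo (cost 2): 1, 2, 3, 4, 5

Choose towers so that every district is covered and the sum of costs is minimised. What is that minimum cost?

Atlas, Echo together cover every district (Atlas ∪ Echo = {1, 2, 3, 4, 5, 6}); total cost 2 + 2 = 4.
No covering selection has total cost below 4.

4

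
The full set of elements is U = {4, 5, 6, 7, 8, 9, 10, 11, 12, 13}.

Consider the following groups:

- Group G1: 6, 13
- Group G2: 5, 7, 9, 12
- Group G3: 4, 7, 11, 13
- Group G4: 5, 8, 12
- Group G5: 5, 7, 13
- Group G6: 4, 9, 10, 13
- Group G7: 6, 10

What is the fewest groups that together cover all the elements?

G1 and G3 and G4 and G6 together: G1 ∪ G3 ∪ G4 ∪ G6 = {4, 5, 6, 7, 8, 9, 10, 11, 12, 13} — every element is covered.
No 3 of the 7 groups cover everything (all 35 combinations miss at least one element), so 4 is optimal.

4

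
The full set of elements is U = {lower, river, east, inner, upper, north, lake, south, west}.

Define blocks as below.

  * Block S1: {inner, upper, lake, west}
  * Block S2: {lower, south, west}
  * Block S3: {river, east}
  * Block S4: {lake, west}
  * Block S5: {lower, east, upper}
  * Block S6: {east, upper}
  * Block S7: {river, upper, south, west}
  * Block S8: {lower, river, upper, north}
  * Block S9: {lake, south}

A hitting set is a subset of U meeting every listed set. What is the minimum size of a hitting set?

Take H = {river, east, lake, west}. Each listed block contains at least one of these, so H is a hitting set of size 4.
No choice of 3 elements meets every block, so 4 is the minimum.

4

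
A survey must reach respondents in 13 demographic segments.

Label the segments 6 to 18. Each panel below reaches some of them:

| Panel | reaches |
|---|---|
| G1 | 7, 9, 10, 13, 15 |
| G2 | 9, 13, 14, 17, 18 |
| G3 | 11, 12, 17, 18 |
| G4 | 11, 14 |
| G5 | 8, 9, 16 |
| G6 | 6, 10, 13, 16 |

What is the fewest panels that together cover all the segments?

5

G1 and G2 and G3 and G5 and G6 together: G1 ∪ G2 ∪ G3 ∪ G5 ∪ G6 = {6, 7, 8, 9, 10, 11, 12, 13, 14, 15, 16, 17, 18} — every segment is covered.
No 4 of the 6 panels cover everything (all 15 combinations miss at least one segment), so 5 is optimal.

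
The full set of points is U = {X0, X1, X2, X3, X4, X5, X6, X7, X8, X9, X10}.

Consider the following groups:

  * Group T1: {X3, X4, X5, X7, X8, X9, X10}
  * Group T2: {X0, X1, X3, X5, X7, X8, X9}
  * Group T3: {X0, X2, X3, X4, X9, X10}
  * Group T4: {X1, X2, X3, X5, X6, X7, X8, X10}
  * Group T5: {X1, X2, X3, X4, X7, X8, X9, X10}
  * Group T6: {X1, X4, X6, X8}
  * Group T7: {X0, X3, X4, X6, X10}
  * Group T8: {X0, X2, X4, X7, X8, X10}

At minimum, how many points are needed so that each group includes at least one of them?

2

The 2 points {X3, X4} hit every group.
No single point lies in every group, so at least 2 are needed and 2 is optimal.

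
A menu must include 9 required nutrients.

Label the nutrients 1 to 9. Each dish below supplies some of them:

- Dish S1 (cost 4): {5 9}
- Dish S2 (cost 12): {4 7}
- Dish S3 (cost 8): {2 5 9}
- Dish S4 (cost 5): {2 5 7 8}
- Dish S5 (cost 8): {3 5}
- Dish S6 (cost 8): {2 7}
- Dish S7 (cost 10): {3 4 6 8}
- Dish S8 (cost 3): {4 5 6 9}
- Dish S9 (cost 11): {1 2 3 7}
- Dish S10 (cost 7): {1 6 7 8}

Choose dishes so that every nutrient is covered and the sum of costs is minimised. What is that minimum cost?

S4, S8, S9 together cover every nutrient (S4 ∪ S8 ∪ S9 = {1, 2, 3, 4, 5, 6, 7, 8, 9}); total cost 5 + 3 + 11 = 19.
No covering selection has total cost below 19.

19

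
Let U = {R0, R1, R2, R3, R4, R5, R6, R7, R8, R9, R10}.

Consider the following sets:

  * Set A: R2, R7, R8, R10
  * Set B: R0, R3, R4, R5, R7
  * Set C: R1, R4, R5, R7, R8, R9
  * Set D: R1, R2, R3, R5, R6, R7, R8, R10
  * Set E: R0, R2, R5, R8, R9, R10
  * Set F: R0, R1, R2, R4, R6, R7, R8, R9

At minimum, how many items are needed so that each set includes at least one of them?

The 2 items {R5, R7} hit every set.
No single item lies in every set, so at least 2 are needed and 2 is optimal.

2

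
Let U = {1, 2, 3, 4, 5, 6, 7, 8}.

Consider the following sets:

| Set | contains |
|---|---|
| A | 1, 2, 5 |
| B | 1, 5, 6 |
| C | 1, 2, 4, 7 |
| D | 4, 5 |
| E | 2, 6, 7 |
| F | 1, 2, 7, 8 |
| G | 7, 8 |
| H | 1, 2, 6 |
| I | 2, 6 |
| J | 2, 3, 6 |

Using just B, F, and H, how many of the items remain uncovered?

Union of B, F, H = {1, 2, 5, 6, 7, 8}.
Not covered: 3, 4 — 2 items.

2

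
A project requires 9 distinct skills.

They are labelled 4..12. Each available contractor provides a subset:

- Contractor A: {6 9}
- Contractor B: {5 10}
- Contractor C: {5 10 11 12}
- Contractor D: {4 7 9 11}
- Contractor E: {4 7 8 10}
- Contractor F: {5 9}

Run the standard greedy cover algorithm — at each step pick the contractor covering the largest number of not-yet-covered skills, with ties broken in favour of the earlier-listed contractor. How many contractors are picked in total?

4

Greedy: pick C (covers 4 new) → pick D (covers 3 new) → pick A (covers 1 new) → pick E (covers 1 new). Total picks: 4.
(The true minimum cover uses only 3 contractors, so greedy is not optimal here.)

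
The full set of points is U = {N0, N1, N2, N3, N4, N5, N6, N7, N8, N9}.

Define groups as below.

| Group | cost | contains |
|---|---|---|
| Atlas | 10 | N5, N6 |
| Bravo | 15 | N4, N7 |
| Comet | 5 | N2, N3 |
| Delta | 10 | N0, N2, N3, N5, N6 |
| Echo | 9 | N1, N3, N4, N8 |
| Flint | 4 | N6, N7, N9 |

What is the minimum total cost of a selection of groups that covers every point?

23

Delta, Echo, Flint together cover every point (Delta ∪ Echo ∪ Flint = {N0, N1, N2, N3, N4, N5, N6, N7, N8, N9}); total cost 10 + 9 + 4 = 23.
No covering selection has total cost below 23.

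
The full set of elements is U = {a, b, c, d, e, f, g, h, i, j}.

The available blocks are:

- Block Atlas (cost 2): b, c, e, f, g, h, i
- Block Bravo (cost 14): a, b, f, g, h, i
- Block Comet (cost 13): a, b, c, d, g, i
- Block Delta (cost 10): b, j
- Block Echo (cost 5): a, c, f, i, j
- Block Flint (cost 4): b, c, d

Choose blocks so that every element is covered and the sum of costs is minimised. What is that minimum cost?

11

Atlas, Echo, Flint together cover every element (Atlas ∪ Echo ∪ Flint = {a, b, c, d, e, f, g, h, i, j}); total cost 2 + 5 + 4 = 11.
No covering selection has total cost below 11.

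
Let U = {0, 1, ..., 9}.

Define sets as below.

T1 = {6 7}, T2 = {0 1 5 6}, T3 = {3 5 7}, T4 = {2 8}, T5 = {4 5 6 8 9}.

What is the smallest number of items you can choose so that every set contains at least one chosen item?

3

The 3 items {2, 6, 7} hit every set.
No choice of 2 items meets every set, so 3 is the minimum.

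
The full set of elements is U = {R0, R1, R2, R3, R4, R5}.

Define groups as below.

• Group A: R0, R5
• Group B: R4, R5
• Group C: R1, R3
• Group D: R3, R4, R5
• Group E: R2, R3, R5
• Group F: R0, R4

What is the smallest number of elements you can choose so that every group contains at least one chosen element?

Take H = {R3, R4, R5}. Each listed group contains at least one of these, so H is a hitting set of size 3.
No choice of 2 elements meets every group, so 3 is the minimum.

3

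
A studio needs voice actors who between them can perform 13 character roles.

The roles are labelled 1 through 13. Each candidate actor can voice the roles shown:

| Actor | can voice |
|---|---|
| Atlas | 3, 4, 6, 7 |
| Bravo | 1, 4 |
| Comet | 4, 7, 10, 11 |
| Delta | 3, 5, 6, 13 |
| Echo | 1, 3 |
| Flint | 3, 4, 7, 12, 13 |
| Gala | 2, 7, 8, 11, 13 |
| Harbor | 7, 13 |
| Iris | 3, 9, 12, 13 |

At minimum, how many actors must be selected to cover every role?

5

Take {Bravo, Comet, Delta, Gala, Iris}. Their union is {1, 2, 3, 4, 5, 6, 7, 8, 9, 10, 11, 12, 13}, which is all 13 roles.
No 4 of the 9 actors cover everything (all 126 combinations miss at least one role), so 5 is optimal.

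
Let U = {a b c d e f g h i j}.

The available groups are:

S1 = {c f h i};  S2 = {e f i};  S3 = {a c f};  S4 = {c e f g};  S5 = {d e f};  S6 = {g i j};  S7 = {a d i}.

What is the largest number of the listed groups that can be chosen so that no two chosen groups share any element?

S5, S6 are pairwise disjoint (S5={d,e,f}; S6={g,i,j}).
Every remaining group overlaps one of these, and no 3 of the listed groups are pairwise disjoint, so 2 is the maximum.

2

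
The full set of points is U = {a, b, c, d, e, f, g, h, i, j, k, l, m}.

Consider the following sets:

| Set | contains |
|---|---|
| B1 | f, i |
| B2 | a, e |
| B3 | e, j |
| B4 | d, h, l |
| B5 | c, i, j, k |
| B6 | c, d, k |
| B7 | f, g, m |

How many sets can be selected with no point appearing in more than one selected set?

B2, B4, B5, B7 are pairwise disjoint (B2={a,e}; B4={d,h,l}; B5={c,i,j,k}; B7={f,g,m}).
Every remaining set overlaps one of these, and no 5 of the listed sets are pairwise disjoint, so 4 is the maximum.

4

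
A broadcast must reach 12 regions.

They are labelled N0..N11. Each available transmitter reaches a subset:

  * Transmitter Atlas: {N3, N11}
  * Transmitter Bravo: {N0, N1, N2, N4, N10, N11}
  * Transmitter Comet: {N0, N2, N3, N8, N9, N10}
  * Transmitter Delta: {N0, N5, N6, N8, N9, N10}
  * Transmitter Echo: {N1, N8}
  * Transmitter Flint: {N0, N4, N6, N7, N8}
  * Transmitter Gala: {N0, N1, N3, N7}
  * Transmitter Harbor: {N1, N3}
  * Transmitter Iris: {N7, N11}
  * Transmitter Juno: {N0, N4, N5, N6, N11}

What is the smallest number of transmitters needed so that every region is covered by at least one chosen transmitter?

Take {Comet, Gala, Juno}. Their union is {N0, N1, N2, N3, N4, N5, N6, N7, N8, N9, N10, N11}, which is all 12 regions.
No 2 of the 10 transmitters cover everything (all 45 combinations miss at least one region), so 3 is optimal.

3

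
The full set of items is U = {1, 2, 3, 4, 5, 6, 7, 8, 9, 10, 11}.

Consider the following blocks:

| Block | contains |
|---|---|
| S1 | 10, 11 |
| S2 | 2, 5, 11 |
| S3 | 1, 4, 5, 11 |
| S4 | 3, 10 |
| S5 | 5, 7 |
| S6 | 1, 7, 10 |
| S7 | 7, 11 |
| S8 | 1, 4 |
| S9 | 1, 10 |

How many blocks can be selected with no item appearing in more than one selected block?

3

S4, S5, S8 are pairwise disjoint (S4={3,10}; S5={5,7}; S8={1,4}).
Every remaining block overlaps one of these, and no 4 of the listed blocks are pairwise disjoint, so 3 is the maximum.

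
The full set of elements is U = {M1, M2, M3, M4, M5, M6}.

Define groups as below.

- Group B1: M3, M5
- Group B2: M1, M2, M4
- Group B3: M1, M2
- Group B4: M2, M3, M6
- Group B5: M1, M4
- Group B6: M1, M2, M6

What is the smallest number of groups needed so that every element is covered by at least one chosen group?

B1 and B4 and B5 together: B1 ∪ B4 ∪ B5 = {M1, M2, M3, M4, M5, M6} — every element is covered.
Only B1 contains M5, so B1 is forced; the remaining 4 elements need at least 2 more groups (each remaining group adds at most 3) — so at least 3 groups are needed, and 3 is optimal.

3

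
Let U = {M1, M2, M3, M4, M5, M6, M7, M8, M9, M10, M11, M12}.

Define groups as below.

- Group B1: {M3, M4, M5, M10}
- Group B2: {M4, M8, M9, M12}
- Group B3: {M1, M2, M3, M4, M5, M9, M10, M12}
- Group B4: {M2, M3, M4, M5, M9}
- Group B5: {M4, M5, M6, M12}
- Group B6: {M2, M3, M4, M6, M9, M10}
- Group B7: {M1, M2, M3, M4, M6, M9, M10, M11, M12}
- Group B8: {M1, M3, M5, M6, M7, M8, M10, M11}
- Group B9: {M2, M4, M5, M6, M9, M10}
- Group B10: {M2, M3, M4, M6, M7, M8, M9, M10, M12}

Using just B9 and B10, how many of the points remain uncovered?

2

Union of B9, B10 = {M2, M3, M4, M5, M6, M7, M8, M9, M10, M12}.
Not covered: M1, M11 — 2 points.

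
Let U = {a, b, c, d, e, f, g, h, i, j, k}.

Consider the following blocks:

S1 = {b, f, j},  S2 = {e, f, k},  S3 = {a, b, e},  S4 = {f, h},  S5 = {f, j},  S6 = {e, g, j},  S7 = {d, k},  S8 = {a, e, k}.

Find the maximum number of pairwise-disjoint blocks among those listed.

S4, S6, S7 are pairwise disjoint (S4={f,h}; S6={e,g,j}; S7={d,k}).
Every remaining block overlaps one of these, and no 4 of the listed blocks are pairwise disjoint, so 3 is the maximum.

3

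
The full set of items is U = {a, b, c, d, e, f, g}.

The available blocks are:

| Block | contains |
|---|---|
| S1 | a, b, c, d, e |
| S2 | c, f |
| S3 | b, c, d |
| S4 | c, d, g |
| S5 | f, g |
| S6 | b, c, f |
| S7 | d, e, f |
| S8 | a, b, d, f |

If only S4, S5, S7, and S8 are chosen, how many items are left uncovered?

0

Union of S4, S5, S7, S8 = {a, b, c, d, e, f, g} — that's every item, so 0 are uncovered.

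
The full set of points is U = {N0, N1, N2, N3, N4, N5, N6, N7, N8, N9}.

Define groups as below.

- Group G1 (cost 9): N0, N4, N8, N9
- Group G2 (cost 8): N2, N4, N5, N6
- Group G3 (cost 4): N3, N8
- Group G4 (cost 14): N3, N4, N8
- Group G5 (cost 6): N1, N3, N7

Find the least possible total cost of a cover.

G1, G2, G5 together cover every point (G1 ∪ G2 ∪ G5 = {N0, N1, N2, N3, N4, N5, N6, N7, N8, N9}); total cost 9 + 8 + 6 = 23.
The greedy pick G2, G3, G5, G1 costs 27; no covering selection beats 23.

23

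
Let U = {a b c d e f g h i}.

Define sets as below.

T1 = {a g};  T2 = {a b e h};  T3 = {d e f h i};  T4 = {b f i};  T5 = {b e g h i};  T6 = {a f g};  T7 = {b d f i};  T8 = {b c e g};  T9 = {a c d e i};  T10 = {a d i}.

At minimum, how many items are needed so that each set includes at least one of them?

The 3 items {a, f, g} hit every set.
No choice of 2 items meets every set, so 3 is the minimum.

3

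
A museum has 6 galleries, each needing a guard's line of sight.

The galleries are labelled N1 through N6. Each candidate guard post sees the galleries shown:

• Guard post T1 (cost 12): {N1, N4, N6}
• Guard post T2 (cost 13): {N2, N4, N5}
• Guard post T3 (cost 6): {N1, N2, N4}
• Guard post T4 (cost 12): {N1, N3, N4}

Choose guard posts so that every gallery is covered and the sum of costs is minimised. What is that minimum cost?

37

T1, T2, T4 together cover every gallery (T1 ∪ T2 ∪ T4 = {N1, N2, N3, N4, N5, N6}); total cost 12 + 13 + 12 = 37.
The greedy pick T3, T1, T4, T2 costs 43; no covering selection beats 37.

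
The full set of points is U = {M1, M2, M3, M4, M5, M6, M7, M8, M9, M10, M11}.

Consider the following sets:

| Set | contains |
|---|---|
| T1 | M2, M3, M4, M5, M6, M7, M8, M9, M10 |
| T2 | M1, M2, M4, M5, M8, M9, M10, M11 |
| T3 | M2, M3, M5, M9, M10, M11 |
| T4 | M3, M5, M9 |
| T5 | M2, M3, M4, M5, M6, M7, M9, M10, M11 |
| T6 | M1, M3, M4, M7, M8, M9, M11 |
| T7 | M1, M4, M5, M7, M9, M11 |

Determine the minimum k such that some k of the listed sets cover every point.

2

T1 and T6 together: T1 ∪ T6 = {M1, M2, M3, M4, M5, M6, M7, M8, M9, M10, M11} — every point is covered.
No single set has all 11 points (the largest, T1, has 9), so 2 is optimal.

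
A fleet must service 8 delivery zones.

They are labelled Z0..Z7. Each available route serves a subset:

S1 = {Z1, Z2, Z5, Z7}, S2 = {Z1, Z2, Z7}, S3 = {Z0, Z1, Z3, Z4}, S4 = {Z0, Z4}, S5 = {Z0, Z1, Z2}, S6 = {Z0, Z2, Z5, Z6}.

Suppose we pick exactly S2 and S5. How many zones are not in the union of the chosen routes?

4

Union of S2, S5 = {Z0, Z1, Z2, Z7}.
Not covered: Z3, Z4, Z5, Z6 — 4 zones.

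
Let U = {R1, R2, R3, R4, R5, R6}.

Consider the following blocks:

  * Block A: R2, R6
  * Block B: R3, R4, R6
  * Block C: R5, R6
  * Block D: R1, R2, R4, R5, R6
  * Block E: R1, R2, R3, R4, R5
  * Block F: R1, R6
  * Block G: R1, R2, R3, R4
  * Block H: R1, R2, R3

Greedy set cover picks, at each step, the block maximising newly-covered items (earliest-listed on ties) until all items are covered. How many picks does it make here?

2

Greedy: pick D (covers 5 new) → pick B (covers 1 new). Total picks: 2.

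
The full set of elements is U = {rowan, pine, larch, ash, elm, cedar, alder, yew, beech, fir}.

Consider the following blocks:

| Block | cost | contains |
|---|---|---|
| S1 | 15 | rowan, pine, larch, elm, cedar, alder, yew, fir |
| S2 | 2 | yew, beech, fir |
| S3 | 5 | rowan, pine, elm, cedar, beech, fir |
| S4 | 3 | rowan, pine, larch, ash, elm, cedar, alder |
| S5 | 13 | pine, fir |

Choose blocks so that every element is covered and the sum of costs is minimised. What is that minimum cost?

S2, S4 together cover every element (S2 ∪ S4 = {rowan, pine, larch, ash, elm, cedar, alder, yew, beech, fir}); total cost 2 + 3 = 5.
No covering selection has total cost below 5.

5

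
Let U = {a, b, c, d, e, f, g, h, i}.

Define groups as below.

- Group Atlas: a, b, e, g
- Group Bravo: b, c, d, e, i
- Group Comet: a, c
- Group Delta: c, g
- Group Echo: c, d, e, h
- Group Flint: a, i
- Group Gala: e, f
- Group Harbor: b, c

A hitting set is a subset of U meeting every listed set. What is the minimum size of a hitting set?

The 3 elements {a, c, f} hit every group.
The groups Flint, Gala, Harbor are pairwise disjoint, so any hitting set needs a separate element for each — at least 3. Hence 3 is optimal.

3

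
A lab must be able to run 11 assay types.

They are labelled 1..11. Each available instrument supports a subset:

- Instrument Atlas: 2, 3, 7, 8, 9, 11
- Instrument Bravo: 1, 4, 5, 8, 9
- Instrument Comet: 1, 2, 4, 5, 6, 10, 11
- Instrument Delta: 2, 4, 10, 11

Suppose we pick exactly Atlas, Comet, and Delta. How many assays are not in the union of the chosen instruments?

Union of Atlas, Comet, Delta = {1, 2, 3, 4, 5, 6, 7, 8, 9, 10, 11} — that's every assay, so 0 are uncovered.

0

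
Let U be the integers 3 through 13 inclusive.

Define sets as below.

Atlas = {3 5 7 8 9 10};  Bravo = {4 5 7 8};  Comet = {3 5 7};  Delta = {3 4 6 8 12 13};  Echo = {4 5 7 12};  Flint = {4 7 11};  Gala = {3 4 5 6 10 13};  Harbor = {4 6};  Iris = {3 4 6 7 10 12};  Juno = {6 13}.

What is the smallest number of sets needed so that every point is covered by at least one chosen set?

3

Take {Atlas, Delta, Flint}. Their union is {3, 4, 5, 6, 7, 8, 9, 10, 11, 12, 13}, which is all 11 points.
Only Atlas contains 9, so Atlas is forced; the remaining 5 points need at least 2 more sets (each remaining set adds at most 4) — so at least 3 sets are needed, and 3 is optimal.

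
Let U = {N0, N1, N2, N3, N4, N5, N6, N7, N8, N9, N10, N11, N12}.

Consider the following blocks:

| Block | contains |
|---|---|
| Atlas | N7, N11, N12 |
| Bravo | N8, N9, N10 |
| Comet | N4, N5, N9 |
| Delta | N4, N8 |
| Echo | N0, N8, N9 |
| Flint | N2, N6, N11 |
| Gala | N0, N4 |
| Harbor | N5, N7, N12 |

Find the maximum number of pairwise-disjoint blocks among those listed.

Bravo, Flint, Gala, Harbor are pairwise disjoint (Bravo={N8,N9,N10}; Flint={N2,N6,N11}; Gala={N0,N4}; Harbor={N5,N7,N12}).
Every remaining block overlaps one of these, and no 5 of the listed blocks are pairwise disjoint, so 4 is the maximum.

4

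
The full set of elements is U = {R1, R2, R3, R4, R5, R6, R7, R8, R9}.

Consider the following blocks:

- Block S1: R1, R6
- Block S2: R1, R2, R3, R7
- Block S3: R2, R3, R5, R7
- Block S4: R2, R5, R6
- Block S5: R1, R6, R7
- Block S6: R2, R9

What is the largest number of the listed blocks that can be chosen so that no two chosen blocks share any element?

2

S1, S6 are pairwise disjoint (S1={R1,R6}; S6={R2,R9}).
Every remaining block overlaps one of these, and no 3 of the listed blocks are pairwise disjoint, so 2 is the maximum.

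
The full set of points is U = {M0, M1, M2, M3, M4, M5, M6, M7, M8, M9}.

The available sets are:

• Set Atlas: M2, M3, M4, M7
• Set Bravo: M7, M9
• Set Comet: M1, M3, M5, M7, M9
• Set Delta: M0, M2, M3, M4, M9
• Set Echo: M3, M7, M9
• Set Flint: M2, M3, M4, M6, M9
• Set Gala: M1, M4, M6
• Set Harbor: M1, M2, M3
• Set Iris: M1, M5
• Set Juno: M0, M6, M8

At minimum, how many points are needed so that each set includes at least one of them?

4

H = {M2, M5, M6, M9} meets every set (each contains at least one member of H), and |H| = 4.
No choice of 3 points meets every set, so 4 is the minimum.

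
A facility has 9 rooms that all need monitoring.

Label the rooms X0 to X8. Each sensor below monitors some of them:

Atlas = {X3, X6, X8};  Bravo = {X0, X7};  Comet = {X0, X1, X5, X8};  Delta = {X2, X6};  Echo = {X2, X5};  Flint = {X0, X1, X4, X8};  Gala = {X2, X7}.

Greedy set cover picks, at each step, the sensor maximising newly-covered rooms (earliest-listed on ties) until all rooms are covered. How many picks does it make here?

Greedy: pick Comet (covers 4 new) → pick Atlas (covers 2 new) → pick Gala (covers 2 new) → pick Flint (covers 1 new). Total picks: 4.

4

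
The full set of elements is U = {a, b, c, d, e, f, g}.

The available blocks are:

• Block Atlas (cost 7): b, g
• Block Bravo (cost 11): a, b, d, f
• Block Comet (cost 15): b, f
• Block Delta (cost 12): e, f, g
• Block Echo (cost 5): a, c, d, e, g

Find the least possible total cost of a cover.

16

Bravo, Echo together cover every element (Bravo ∪ Echo = {a, b, c, d, e, f, g}); total cost 11 + 5 = 16.
No covering selection has total cost below 16.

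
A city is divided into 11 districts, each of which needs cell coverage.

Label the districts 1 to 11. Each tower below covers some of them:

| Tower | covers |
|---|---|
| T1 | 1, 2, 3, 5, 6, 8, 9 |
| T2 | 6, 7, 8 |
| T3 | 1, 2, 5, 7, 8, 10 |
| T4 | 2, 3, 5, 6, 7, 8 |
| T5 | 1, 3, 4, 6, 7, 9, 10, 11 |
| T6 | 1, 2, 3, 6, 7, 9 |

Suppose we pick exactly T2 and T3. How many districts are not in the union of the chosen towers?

4

Union of T2, T3 = {1, 2, 5, 6, 7, 8, 10}.
Not covered: 3, 4, 9, 11 — 4 districts.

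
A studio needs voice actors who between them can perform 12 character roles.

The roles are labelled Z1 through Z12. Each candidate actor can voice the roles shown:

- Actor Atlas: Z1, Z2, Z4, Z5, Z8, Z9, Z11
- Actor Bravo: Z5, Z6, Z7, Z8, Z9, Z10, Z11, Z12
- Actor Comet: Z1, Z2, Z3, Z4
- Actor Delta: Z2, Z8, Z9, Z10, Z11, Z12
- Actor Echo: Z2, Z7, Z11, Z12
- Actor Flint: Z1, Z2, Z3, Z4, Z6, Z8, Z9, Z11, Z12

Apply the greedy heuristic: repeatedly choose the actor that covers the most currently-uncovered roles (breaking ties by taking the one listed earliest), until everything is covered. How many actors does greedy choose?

2

Greedy: pick Flint (covers 9 new) → pick Bravo (covers 3 new). Total picks: 2.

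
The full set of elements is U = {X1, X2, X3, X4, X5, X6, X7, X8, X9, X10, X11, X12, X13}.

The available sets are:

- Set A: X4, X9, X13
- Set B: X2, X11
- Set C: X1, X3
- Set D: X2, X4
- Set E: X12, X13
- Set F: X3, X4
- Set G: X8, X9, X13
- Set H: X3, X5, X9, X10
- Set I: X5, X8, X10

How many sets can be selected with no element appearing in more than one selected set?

4

A, B, C, I are pairwise disjoint (A={X4,X9,X13}; B={X2,X11}; C={X1,X3}; I={X5,X8,X10}).
Every remaining set overlaps one of these, and no 5 of the listed sets are pairwise disjoint, so 4 is the maximum.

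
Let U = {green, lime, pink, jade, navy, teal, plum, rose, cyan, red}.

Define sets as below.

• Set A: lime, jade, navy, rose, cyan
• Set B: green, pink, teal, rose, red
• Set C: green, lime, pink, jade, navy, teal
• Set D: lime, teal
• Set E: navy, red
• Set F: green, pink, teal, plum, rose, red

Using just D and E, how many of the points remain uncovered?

6

Union of D, E = {lime, navy, teal, red}.
Not covered: green, pink, jade, plum, rose, cyan — 6 points.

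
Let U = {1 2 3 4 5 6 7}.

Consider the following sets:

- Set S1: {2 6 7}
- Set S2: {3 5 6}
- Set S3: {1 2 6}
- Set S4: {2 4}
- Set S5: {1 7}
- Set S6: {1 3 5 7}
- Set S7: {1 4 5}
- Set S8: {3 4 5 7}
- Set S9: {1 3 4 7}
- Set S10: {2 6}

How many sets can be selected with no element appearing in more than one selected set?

3

S2, S4, S5 are pairwise disjoint (S2={3,5,6}; S4={2,4}; S5={1,7}).
Every remaining set overlaps one of these, and no 4 of the listed sets are pairwise disjoint, so 3 is the maximum.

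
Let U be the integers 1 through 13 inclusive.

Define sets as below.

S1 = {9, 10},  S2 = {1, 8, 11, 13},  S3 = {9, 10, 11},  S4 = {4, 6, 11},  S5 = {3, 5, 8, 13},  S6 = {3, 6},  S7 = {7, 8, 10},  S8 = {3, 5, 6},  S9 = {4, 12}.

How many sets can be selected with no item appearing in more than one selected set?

S1, S2, S8, S9 are pairwise disjoint (S1={9,10}; S2={1,8,11,13}; S8={3,5,6}; S9={4,12}).
Every remaining set overlaps one of these, and no 5 of the listed sets are pairwise disjoint, so 4 is the maximum.

4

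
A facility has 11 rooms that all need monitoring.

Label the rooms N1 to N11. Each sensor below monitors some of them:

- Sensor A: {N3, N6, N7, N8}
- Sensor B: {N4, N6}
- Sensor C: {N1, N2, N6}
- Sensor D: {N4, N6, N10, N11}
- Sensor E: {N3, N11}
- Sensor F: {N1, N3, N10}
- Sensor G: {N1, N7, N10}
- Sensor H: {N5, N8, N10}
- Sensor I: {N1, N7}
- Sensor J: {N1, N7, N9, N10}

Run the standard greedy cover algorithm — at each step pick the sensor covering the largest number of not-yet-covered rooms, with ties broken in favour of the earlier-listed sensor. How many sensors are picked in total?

Greedy: pick A (covers 4 new) → pick D (covers 3 new) → pick C (covers 2 new) → pick H (covers 1 new) → pick J (covers 1 new). Total picks: 5.

5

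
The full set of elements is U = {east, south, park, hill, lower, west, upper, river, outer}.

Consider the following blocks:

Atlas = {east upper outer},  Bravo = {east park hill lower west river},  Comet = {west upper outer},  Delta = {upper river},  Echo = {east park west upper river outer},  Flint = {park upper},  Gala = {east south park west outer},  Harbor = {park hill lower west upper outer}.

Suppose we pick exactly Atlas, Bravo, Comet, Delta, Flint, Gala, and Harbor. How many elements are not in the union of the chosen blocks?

Union of Atlas, Bravo, Comet, Delta, Flint, Gala, Harbor = {east, south, park, hill, lower, west, upper, river, outer} — that's every element, so 0 are uncovered.

0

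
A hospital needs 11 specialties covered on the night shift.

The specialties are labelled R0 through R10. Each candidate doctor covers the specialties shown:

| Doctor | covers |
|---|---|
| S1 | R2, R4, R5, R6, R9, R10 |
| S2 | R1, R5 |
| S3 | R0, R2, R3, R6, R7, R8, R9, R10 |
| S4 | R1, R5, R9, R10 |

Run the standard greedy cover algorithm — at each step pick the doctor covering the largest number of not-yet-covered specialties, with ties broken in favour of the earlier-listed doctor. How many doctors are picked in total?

3

Greedy: pick S3 (covers 8 new) → pick S1 (covers 2 new) → pick S2 (covers 1 new). Total picks: 3.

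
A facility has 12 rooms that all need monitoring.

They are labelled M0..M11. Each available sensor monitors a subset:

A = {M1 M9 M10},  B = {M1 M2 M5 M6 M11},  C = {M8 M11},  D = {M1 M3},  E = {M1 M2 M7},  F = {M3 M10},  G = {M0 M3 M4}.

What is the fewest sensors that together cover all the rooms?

A and B and C and E and G together: A ∪ B ∪ C ∪ E ∪ G = {M0, M1, M2, M3, M4, M5, M6, M7, M8, M9, M10, M11} — every room is covered.
No 4 of the 7 sensors cover everything (all 35 combinations miss at least one room), so 5 is optimal.

5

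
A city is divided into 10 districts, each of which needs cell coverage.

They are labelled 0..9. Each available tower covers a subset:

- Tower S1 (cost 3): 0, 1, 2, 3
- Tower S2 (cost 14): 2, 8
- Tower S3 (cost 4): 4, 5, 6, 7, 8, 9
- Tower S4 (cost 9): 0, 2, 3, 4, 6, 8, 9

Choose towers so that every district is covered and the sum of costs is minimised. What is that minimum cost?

S1, S3 together cover every district (S1 ∪ S3 = {0, 1, 2, 3, 4, 5, 6, 7, 8, 9}); total cost 3 + 4 = 7.
No covering selection has total cost below 7.

7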